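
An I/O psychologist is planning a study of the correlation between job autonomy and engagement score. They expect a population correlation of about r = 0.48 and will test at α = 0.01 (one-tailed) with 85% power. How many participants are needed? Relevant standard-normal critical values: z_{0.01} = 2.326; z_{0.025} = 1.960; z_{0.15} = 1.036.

n = 45

Fisher's z: C = ½·ln((1+r)/(1−r)) = ½·ln(2.8462) = 0.5230.
n = ((z_{α} + z_β)/C)² + 3.
(2.326 + 1.036) / 0.5230 = 3.362 / 0.5230 = 6.428.
n = 6.428² + 3 = 41.32 + 3 = 44.3.
Round up.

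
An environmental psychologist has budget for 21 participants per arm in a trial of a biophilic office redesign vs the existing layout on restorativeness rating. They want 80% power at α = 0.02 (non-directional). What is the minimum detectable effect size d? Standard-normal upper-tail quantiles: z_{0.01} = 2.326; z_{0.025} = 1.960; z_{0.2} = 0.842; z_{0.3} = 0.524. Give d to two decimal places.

d_min ≈ 0.98

For two independent groups of n = 21 each: d_min = (z_{α/2} + z_β)·√(2/n).
z-sum = 2.326 + 0.842 = 3.168.
d_min = 3.168 × √(2/21) = 3.168 × 0.3086 = 0.978.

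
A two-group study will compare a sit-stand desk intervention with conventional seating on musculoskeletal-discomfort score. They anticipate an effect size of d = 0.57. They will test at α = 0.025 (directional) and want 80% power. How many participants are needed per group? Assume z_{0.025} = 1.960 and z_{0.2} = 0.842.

For two independent groups with equal n: n = 2·((z_{α} + z_β) / d)².
z_{α} + z_β = 1.960 + 0.842 = 2.802.
n = 2 × (2.802 / 0.57)² = 2 × 4.916² = 2 × 24.16 = 48.3.
Round up to the next whole participant.

n = 49 per group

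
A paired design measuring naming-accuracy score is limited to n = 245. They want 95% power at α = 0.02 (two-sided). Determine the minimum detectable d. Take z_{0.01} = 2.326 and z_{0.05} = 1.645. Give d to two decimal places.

For a single sample (or paired design) of n = 245: d_min = (z_{α/2} + z_β)/√n.
z-sum = 2.326 + 1.645 = 3.971.
d_min = 3.971 / √245 = 3.971 / 15.652 = 0.254.

d_min ≈ 0.25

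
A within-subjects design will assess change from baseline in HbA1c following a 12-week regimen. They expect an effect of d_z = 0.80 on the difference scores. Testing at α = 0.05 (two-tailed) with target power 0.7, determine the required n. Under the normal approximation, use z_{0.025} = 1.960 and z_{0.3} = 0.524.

For a paired (one-sample on differences) test: n = ((z_{α/2} + z_β) / d)².
z_{α/2} + z_β = 1.960 + 0.524 = 2.484.
n = (2.484 / 0.80)² = 3.105² = 9.64.
Round up.

n = 10 pairs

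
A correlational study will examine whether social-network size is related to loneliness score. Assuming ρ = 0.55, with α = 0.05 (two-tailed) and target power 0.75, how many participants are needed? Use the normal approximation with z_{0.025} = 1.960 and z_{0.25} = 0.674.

n = 22

Fisher's z: C = ½·ln((1+r)/(1−r)) = ½·ln(3.4444) = 0.6184.
n = ((z_{α/2} + z_β)/C)² + 3.
(1.960 + 0.674) / 0.6184 = 2.634 / 0.6184 = 4.259.
n = 4.259² + 3 = 18.14 + 3 = 21.1.
Round up.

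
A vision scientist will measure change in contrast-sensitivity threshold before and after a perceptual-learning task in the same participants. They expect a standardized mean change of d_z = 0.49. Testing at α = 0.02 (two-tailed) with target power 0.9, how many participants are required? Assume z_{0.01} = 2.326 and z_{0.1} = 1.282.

n = 55 pairs

For a paired (one-sample on differences) test: n = ((z_{α/2} + z_β) / d)².
z_{α/2} + z_β = 2.326 + 1.282 = 3.608.
n = (3.608 / 0.49)² = 7.363² = 54.22.
Round up.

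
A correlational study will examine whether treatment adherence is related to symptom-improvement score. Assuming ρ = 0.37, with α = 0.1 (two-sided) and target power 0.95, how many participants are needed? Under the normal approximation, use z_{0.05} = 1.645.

n = 75

Fisher's z: C = ½·ln((1+r)/(1−r)) = ½·ln(2.1746) = 0.3884.
n = ((z_{α/2} + z_β)/C)² + 3.
(1.645 + 1.645) / 0.3884 = 3.290 / 0.3884 = 8.471.
n = 8.471² + 3 = 71.75 + 3 = 74.8.
Round up.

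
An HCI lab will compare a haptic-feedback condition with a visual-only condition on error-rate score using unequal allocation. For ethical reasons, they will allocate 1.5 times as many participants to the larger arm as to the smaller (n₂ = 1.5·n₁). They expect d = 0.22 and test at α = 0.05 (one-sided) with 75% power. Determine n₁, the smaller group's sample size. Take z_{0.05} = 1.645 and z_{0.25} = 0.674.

n₁ = 186

With allocation ratio k = n₂/n₁ = 1.5, Var(x̄₁−x̄₂) = σ²(1/n₁ + 1/(k·n₁)) = σ²·(k+1)/(k·n₁).
So n₁ = (1 + 1/k)·((z_{α} + z_β)/d)² = 1.667 × (2.319/0.22)².
n₁ = 1.667 × 111.11 = 185.2.
Round up: n₁ = 186, giving n₂ = 1.5 × 186 = 279.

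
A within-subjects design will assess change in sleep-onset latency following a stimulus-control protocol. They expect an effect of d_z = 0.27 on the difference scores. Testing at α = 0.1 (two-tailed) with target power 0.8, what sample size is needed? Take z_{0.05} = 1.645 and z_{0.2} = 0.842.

n = 85 pairs

For a paired (one-sample on differences) test: n = ((z_{α/2} + z_β) / d)².
z_{α/2} + z_β = 1.645 + 0.842 = 2.487.
n = (2.487 / 0.27)² = 9.211² = 84.84.
Round up.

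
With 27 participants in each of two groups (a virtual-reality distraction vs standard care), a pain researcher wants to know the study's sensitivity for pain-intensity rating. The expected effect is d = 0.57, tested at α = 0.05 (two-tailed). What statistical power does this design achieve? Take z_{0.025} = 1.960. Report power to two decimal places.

power ≈ 0.55

For two equal groups, power = Φ(d·√(n/2) − z_{α/2}).
d·√(n/2) = 0.57 × √(27/2) = 0.57 × 3.674 = 2.094.
z_β = 2.094 − 1.960 = 0.134.
Power = Φ(0.134) = 0.553.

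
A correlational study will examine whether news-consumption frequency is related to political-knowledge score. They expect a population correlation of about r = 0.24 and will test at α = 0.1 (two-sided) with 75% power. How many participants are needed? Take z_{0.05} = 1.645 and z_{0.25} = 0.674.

Fisher's z: C = ½·ln((1+r)/(1−r)) = ½·ln(1.6316) = 0.2448.
n = ((z_{α/2} + z_β)/C)² + 3.
(1.645 + 0.674) / 0.2448 = 2.319 / 0.2448 = 9.473.
n = 9.473² + 3 = 89.74 + 3 = 92.7.
Round up.

n = 93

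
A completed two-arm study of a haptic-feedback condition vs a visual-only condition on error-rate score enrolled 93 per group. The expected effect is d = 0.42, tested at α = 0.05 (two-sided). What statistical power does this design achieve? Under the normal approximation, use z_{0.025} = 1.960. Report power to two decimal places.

power ≈ 0.82

For two equal groups, power = Φ(d·√(n/2) − z_{α/2}).
d·√(n/2) = 0.42 × √(93/2) = 0.42 × 6.819 = 2.864.
z_β = 2.864 − 1.960 = 0.904.
Power = Φ(0.904) = 0.817.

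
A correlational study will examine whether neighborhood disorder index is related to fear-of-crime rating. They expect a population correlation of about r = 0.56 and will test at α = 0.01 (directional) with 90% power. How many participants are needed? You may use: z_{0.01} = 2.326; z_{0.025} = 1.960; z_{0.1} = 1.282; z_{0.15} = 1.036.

Fisher's z: C = ½·ln((1+r)/(1−r)) = ½·ln(3.5455) = 0.6328.
n = ((z_{α} + z_β)/C)² + 3.
(2.326 + 1.282) / 0.6328 = 3.608 / 0.6328 = 5.702.
n = 5.702² + 3 = 32.51 + 3 = 35.5.
Round up.

n = 36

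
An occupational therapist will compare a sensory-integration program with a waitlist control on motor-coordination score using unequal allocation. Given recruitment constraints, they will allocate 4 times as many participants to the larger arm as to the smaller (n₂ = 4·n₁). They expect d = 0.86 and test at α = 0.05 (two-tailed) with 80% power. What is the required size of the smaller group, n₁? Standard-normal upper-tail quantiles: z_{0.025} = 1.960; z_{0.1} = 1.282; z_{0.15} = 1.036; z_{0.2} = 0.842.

With allocation ratio k = n₂/n₁ = 4, Var(x̄₁−x̄₂) = σ²(1/n₁ + 1/(k·n₁)) = σ²·(k+1)/(k·n₁).
So n₁ = (1 + 1/k)·((z_{α/2} + z_β)/d)² = 1.250 × (2.802/0.86)².
n₁ = 1.250 × 10.62 = 13.3.
Round up: n₁ = 14, giving n₂ = 4 × 14 = 56.

n₁ = 14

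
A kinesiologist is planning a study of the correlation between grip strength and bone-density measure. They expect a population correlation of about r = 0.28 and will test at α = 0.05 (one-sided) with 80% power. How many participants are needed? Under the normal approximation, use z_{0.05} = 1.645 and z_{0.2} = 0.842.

n = 78

Fisher's z: C = ½·ln((1+r)/(1−r)) = ½·ln(1.7778) = 0.2877.
n = ((z_{α} + z_β)/C)² + 3.
(1.645 + 0.842) / 0.2877 = 2.487 / 0.2877 = 8.644.
n = 8.644² + 3 = 74.73 + 3 = 77.7.
Round up.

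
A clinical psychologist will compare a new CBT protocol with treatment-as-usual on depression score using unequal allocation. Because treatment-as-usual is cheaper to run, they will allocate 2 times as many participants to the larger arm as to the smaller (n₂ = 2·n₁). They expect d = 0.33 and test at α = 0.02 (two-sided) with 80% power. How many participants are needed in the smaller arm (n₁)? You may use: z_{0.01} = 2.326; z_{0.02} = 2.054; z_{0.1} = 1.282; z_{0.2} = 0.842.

n₁ = 139

With allocation ratio k = n₂/n₁ = 2, Var(x̄₁−x̄₂) = σ²(1/n₁ + 1/(k·n₁)) = σ²·(k+1)/(k·n₁).
So n₁ = (1 + 1/k)·((z_{α/2} + z_β)/d)² = 1.500 × (3.168/0.33)².
n₁ = 1.500 × 92.16 = 138.2.
Round up: n₁ = 139, giving n₂ = 2 × 139 = 278.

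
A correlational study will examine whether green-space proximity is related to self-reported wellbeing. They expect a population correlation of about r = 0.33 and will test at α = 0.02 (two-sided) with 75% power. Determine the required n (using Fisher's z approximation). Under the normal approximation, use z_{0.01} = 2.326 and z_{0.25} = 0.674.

Fisher's z: C = ½·ln((1+r)/(1−r)) = ½·ln(1.9851) = 0.3428.
n = ((z_{α/2} + z_β)/C)² + 3.
(2.326 + 0.674) / 0.3428 = 3.000 / 0.3428 = 8.751.
n = 8.751² + 3 = 76.59 + 3 = 79.6.
Round up.

n = 80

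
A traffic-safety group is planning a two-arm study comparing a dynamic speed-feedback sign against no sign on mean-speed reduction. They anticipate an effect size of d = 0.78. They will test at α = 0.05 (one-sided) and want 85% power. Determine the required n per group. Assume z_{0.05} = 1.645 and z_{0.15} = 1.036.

n = 24 per group

For two independent groups with equal n: n = 2·((z_{α} + z_β) / d)².
z_{α} + z_β = 1.645 + 1.036 = 2.681.
n = 2 × (2.681 / 0.78)² = 2 × 3.437² = 2 × 11.81 = 23.6.
Round up to the next whole participant.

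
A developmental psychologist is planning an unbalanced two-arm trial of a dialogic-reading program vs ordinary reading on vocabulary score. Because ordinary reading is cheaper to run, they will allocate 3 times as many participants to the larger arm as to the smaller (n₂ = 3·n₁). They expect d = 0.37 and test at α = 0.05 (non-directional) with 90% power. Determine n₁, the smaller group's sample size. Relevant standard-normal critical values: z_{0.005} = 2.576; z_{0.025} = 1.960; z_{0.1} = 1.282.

n₁ = 103

With allocation ratio k = n₂/n₁ = 3, Var(x̄₁−x̄₂) = σ²(1/n₁ + 1/(k·n₁)) = σ²·(k+1)/(k·n₁).
So n₁ = (1 + 1/k)·((z_{α/2} + z_β)/d)² = 1.333 × (3.242/0.37)².
n₁ = 1.333 × 76.78 = 102.4.
Round up: n₁ = 103, giving n₂ = 3 × 103 = 309.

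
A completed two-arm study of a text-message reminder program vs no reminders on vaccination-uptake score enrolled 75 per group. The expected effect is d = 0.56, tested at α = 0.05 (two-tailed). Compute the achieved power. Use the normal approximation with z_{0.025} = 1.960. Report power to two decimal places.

power ≈ 0.93

For two equal groups, power = Φ(d·√(n/2) − z_{α/2}).
d·√(n/2) = 0.56 × √(75/2) = 0.56 × 6.124 = 3.429.
z_β = 3.429 − 1.960 = 1.469.
Power = Φ(1.469) = 0.929.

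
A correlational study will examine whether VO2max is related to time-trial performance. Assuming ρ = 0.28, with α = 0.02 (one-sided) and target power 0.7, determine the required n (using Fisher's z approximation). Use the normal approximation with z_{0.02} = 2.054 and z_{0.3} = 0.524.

Fisher's z: C = ½·ln((1+r)/(1−r)) = ½·ln(1.7778) = 0.2877.
n = ((z_{α} + z_β)/C)² + 3.
(2.054 + 0.524) / 0.2877 = 2.578 / 0.2877 = 8.961.
n = 8.961² + 3 = 80.29 + 3 = 83.3.
Round up.

n = 84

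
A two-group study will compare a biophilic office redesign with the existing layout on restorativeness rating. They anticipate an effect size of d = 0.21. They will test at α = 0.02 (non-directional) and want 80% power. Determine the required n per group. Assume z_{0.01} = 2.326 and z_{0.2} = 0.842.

For two independent groups with equal n: n = 2·((z_{α/2} + z_β) / d)².
z_{α/2} + z_β = 2.326 + 0.842 = 3.168.
n = 2 × (3.168 / 0.21)² = 2 × 15.086² = 2 × 227.58 = 455.2.
Round up to the next whole participant.

n = 456 per group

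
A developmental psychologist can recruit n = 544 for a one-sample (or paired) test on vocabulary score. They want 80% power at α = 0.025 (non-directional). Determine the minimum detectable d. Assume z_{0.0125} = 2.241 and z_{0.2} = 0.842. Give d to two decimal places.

For a single sample (or paired design) of n = 544: d_min = (z_{α/2} + z_β)/√n.
z-sum = 2.241 + 0.842 = 3.083.
d_min = 3.083 / √544 = 3.083 / 23.324 = 0.132.

d_min ≈ 0.13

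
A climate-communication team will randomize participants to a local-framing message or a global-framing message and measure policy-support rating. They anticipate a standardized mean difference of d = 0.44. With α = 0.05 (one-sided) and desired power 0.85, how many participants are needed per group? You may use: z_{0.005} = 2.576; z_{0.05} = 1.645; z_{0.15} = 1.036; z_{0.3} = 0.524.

n = 75 per group

For two independent groups with equal n: n = 2·((z_{α} + z_β) / d)².
z_{α} + z_β = 1.645 + 1.036 = 2.681.
n = 2 × (2.681 / 0.44)² = 2 × 6.093² = 2 × 37.13 = 74.3.
Round up to the next whole participant.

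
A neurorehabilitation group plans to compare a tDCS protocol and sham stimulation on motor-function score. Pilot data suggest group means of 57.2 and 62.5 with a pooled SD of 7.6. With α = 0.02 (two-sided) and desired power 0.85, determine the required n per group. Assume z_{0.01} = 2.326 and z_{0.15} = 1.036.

Cohen's d = |M₁ − M₂| / SD_pooled = |57.2 − 62.5| / 7.6 = 5.3 / 7.6 = 0.697.
For two independent groups with equal n: n = 2·((z_{α/2} + z_β) / d)².
z_{α/2} + z_β = 2.326 + 1.036 = 3.362.
n = 2 × (3.362 / 0.697)² = 2 × 4.824² = 2 × 23.27 = 46.5.
Round up to the next whole participant.

n = 47 per group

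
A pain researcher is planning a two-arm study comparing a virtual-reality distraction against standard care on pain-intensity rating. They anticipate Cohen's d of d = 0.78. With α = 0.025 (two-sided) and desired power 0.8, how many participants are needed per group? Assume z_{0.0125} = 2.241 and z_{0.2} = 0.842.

For two independent groups with equal n: n = 2·((z_{α/2} + z_β) / d)².
z_{α/2} + z_β = 2.241 + 0.842 = 3.083.
n = 2 × (3.083 / 0.78)² = 2 × 3.953² = 2 × 15.62 = 31.2.
Round up to the next whole participant.

n = 32 per group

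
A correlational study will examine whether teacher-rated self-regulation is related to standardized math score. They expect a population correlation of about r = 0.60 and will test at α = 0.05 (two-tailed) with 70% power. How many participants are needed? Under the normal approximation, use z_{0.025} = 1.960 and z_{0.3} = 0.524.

n = 16

Fisher's z: C = ½·ln((1+r)/(1−r)) = ½·ln(4.0000) = 0.6931.
n = ((z_{α/2} + z_β)/C)² + 3.
(1.960 + 0.524) / 0.6931 = 2.484 / 0.6931 = 3.584.
n = 3.584² + 3 = 12.84 + 3 = 15.8.
Round up.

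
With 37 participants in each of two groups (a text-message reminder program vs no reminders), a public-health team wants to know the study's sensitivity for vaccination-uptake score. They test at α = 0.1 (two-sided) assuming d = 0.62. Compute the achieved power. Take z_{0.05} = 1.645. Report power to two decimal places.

For two equal groups, power = Φ(d·√(n/2) − z_{α/2}).
d·√(n/2) = 0.62 × √(37/2) = 0.62 × 4.301 = 2.667.
z_β = 2.667 − 1.645 = 1.022.
Power = Φ(1.022) = 0.847.

power ≈ 0.85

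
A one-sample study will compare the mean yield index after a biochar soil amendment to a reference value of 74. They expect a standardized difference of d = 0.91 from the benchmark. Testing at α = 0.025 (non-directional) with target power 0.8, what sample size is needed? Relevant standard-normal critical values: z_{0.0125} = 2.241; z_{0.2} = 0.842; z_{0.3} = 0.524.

n = 12

For a one-sample test: n = ((z_{α/2} + z_β) / d)².
z_{α/2} + z_β = 2.241 + 0.842 = 3.083.
n = (3.083 / 0.91)² = 3.388² = 11.48.
Round up.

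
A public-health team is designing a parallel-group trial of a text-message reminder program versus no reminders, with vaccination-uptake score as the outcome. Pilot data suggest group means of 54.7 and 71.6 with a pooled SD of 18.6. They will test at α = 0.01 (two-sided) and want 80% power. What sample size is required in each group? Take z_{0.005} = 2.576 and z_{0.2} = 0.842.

n = 29 per group

Cohen's d = |M₁ − M₂| / SD_pooled = |54.7 − 71.6| / 18.6 = 16.9 / 18.6 = 0.909.
For two independent groups with equal n: n = 2·((z_{α/2} + z_β) / d)².
z_{α/2} + z_β = 2.576 + 0.842 = 3.418.
n = 2 × (3.418 / 0.909)² = 2 × 3.760² = 2 × 14.14 = 28.3.
Round up to the next whole participant.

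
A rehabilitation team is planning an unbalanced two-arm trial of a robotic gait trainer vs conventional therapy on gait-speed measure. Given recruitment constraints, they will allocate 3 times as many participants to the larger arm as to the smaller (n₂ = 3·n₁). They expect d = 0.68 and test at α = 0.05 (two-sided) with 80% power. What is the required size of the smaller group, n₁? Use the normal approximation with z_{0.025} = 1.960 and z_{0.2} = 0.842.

With allocation ratio k = n₂/n₁ = 3, Var(x̄₁−x̄₂) = σ²(1/n₁ + 1/(k·n₁)) = σ²·(k+1)/(k·n₁).
So n₁ = (1 + 1/k)·((z_{α/2} + z_β)/d)² = 1.333 × (2.802/0.68)².
n₁ = 1.333 × 16.98 = 22.6.
Round up: n₁ = 23, giving n₂ = 3 × 23 = 69.

n₁ = 23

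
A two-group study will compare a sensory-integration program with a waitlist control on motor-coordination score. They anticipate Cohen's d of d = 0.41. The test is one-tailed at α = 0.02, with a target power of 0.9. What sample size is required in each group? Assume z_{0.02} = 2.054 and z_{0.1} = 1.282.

For two independent groups with equal n: n = 2·((z_{α} + z_β) / d)².
z_{α} + z_β = 2.054 + 1.282 = 3.336.
n = 2 × (3.336 / 0.41)² = 2 × 8.137² = 2 × 66.20 = 132.4.
Round up to the next whole participant.

n = 133 per group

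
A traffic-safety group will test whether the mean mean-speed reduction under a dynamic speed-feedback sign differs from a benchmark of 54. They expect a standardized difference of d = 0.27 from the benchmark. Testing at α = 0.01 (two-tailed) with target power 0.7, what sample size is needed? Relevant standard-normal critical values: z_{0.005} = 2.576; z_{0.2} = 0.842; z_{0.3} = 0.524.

n = 132

For a one-sample test: n = ((z_{α/2} + z_β) / d)².
z_{α/2} + z_β = 2.576 + 0.524 = 3.100.
n = (3.100 / 0.27)² = 11.481² = 131.82.
Round up.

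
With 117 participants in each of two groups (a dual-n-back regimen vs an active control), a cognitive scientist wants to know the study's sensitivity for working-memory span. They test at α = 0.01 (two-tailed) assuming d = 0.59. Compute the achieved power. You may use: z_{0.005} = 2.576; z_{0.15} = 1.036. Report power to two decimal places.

power ≈ 0.97

For two equal groups, power = Φ(d·√(n/2) − z_{α/2}).
d·√(n/2) = 0.59 × √(117/2) = 0.59 × 7.649 = 4.513.
z_β = 4.513 − 2.576 = 1.937.
Power = Φ(1.937) = 0.974.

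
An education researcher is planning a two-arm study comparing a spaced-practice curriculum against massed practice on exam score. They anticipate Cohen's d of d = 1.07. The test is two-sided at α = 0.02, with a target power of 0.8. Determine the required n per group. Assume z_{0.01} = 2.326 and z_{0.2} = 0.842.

For two independent groups with equal n: n = 2·((z_{α/2} + z_β) / d)².
z_{α/2} + z_β = 2.326 + 0.842 = 3.168.
n = 2 × (3.168 / 1.07)² = 2 × 2.961² = 2 × 8.77 = 17.5.
Round up to the next whole participant.

n = 18 per group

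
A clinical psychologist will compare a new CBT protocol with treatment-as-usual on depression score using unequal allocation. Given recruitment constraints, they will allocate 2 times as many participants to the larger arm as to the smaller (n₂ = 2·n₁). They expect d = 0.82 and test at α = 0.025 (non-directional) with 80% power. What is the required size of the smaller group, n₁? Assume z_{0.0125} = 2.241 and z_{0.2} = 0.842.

n₁ = 22

With allocation ratio k = n₂/n₁ = 2, Var(x̄₁−x̄₂) = σ²(1/n₁ + 1/(k·n₁)) = σ²·(k+1)/(k·n₁).
So n₁ = (1 + 1/k)·((z_{α/2} + z_β)/d)² = 1.500 × (3.083/0.82)².
n₁ = 1.500 × 14.14 = 21.2.
Round up: n₁ = 22, giving n₂ = 2 × 22 = 44.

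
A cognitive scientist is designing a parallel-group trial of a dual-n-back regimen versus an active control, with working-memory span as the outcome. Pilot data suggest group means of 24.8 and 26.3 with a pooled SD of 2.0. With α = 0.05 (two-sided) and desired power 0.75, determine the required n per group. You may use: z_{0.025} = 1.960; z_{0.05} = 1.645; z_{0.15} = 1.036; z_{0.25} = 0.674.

n = 25 per group

Cohen's d = |M₁ − M₂| / SD_pooled = |24.8 − 26.3| / 2.0 = 1.5 / 2.0 = 0.750.
For two independent groups with equal n: n = 2·((z_{α/2} + z_β) / d)².
z_{α/2} + z_β = 1.960 + 0.674 = 2.634.
n = 2 × (2.634 / 0.750)² = 2 × 3.512² = 2 × 12.33 = 24.7.
Round up to the next whole participant.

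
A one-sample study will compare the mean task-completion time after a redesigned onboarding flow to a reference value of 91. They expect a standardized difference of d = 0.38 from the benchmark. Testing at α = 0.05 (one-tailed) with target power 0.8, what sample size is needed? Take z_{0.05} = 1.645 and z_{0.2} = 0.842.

For a one-sample test: n = ((z_{α} + z_β) / d)².
z_{α} + z_β = 1.645 + 0.842 = 2.487.
n = (2.487 / 0.38)² = 6.545² = 42.83.
Round up.

n = 43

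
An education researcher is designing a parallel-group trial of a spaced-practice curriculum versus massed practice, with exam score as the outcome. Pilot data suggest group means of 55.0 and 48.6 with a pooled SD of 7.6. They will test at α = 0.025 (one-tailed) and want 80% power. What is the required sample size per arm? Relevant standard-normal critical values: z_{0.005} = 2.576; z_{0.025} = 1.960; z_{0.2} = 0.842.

Cohen's d = |M₁ − M₂| / SD_pooled = |55.0 − 48.6| / 7.6 = 6.4 / 7.6 = 0.842.
For two independent groups with equal n: n = 2·((z_{α} + z_β) / d)².
z_{α} + z_β = 1.960 + 0.842 = 2.802.
n = 2 × (2.802 / 0.842)² = 2 × 3.328² = 2 × 11.07 = 22.1.
Round up to the next whole participant.

n = 23 per group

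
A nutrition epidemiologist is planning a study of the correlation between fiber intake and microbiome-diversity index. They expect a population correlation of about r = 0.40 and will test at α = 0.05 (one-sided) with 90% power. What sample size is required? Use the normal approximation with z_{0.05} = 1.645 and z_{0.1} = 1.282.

Fisher's z: C = ½·ln((1+r)/(1−r)) = ½·ln(2.3333) = 0.4236.
n = ((z_{α} + z_β)/C)² + 3.
(1.645 + 1.282) / 0.4236 = 2.927 / 0.4236 = 6.910.
n = 6.910² + 3 = 47.75 + 3 = 50.7.
Round up.

n = 51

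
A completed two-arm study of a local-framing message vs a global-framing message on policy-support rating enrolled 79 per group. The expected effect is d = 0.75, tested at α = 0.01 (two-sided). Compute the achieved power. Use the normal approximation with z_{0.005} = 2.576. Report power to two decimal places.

For two equal groups, power = Φ(d·√(n/2) − z_{α/2}).
d·√(n/2) = 0.75 × √(79/2) = 0.75 × 6.285 = 4.714.
z_β = 4.714 − 2.576 = 2.138.
Power = Φ(2.138) = 0.984.

power ≈ 0.98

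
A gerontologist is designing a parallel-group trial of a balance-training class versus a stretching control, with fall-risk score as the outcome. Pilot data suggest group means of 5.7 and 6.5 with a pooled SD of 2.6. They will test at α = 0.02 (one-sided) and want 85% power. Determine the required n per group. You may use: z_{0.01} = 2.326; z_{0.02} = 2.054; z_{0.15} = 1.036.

n = 202 per group

Cohen's d = |M₁ − M₂| / SD_pooled = |5.7 − 6.5| / 2.6 = 0.8 / 2.6 = 0.308.
For two independent groups with equal n: n = 2·((z_{α} + z_β) / d)².
z_{α} + z_β = 2.054 + 1.036 = 3.090.
n = 2 × (3.090 / 0.308)² = 2 × 10.032² = 2 × 100.65 = 201.3.
Round up to the next whole participant.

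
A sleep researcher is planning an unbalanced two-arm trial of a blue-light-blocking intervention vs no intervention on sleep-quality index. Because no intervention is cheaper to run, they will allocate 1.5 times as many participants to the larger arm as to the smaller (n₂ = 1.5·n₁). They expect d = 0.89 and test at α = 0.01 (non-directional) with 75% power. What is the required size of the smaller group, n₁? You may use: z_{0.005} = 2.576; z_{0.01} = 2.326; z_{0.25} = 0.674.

With allocation ratio k = n₂/n₁ = 1.5, Var(x̄₁−x̄₂) = σ²(1/n₁ + 1/(k·n₁)) = σ²·(k+1)/(k·n₁).
So n₁ = (1 + 1/k)·((z_{α/2} + z_β)/d)² = 1.667 × (3.250/0.89)².
n₁ = 1.667 × 13.33 = 22.2.
Round up: n₁ = 23, giving n₂ = ⌈1.5 × 23⌉ = ⌈34.5⌉ = 35.

n₁ = 23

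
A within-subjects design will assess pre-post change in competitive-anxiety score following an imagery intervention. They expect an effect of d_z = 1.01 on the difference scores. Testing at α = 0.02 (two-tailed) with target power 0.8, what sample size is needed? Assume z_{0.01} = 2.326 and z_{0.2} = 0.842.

For a paired (one-sample on differences) test: n = ((z_{α/2} + z_β) / d)².
z_{α/2} + z_β = 2.326 + 0.842 = 3.168.
n = (3.168 / 1.01)² = 3.137² = 9.84.
Round up.

n = 10 pairs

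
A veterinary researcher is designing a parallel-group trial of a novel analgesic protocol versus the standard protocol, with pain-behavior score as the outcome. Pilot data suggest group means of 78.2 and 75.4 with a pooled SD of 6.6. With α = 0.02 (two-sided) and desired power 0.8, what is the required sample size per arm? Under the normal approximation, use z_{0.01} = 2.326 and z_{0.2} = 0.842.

Cohen's d = |M₁ − M₂| / SD_pooled = |78.2 − 75.4| / 6.6 = 2.8 / 6.6 = 0.424.
For two independent groups with equal n: n = 2·((z_{α/2} + z_β) / d)².
z_{α/2} + z_β = 2.326 + 0.842 = 3.168.
n = 2 × (3.168 / 0.424)² = 2 × 7.472² = 2 × 55.83 = 111.7.
Round up to the next whole participant.

n = 112 per group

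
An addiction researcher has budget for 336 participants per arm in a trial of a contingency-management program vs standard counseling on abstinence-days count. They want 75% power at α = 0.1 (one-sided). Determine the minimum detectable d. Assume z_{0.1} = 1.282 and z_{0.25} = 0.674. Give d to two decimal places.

For two independent groups of n = 336 each: d_min = (z_{α} + z_β)·√(2/n).
z-sum = 1.282 + 0.674 = 1.956.
d_min = 1.956 × √(2/336) = 1.956 × 0.0772 = 0.151.

d_min ≈ 0.15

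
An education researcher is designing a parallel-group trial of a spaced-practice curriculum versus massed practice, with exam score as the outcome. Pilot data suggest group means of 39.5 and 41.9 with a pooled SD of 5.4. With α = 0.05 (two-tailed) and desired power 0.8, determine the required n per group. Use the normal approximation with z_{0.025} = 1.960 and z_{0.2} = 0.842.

n = 80 per group

Cohen's d = |M₁ − M₂| / SD_pooled = |39.5 − 41.9| / 5.4 = 2.4 / 5.4 = 0.444.
For two independent groups with equal n: n = 2·((z_{α/2} + z_β) / d)².
z_{α/2} + z_β = 1.960 + 0.842 = 2.802.
n = 2 × (2.802 / 0.444)² = 2 × 6.311² = 2 × 39.83 = 79.7.
Round up to the next whole participant.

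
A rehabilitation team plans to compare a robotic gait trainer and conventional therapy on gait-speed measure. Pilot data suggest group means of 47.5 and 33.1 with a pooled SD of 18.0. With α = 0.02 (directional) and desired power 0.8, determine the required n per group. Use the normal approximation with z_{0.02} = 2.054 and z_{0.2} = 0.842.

n = 27 per group

Cohen's d = |M₁ − M₂| / SD_pooled = |47.5 − 33.1| / 18.0 = 14.4 / 18.0 = 0.800.
For two independent groups with equal n: n = 2·((z_{α} + z_β) / d)².
z_{α} + z_β = 2.054 + 0.842 = 2.896.
n = 2 × (2.896 / 0.800)² = 2 × 3.620² = 2 × 13.10 = 26.2.
Round up to the next whole participant.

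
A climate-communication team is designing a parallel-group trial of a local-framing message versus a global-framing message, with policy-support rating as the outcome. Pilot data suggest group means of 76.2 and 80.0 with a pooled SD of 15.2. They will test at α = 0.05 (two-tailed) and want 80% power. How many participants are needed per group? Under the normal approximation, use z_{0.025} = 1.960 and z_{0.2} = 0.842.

Cohen's d = |M₁ − M₂| / SD_pooled = |76.2 − 80.0| / 15.2 = 3.8 / 15.2 = 0.250.
For two independent groups with equal n: n = 2·((z_{α/2} + z_β) / d)².
z_{α/2} + z_β = 1.960 + 0.842 = 2.802.
n = 2 × (2.802 / 0.250)² = 2 × 11.208² = 2 × 125.62 = 251.2.
Round up to the next whole participant.

n = 252 per group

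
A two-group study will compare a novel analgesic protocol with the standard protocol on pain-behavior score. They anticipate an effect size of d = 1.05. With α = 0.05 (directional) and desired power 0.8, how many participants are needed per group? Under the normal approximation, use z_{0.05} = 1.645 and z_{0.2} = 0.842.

For two independent groups with equal n: n = 2·((z_{α} + z_β) / d)².
z_{α} + z_β = 1.645 + 0.842 = 2.487.
n = 2 × (2.487 / 1.05)² = 2 × 2.369² = 2 × 5.61 = 11.2.
Round up to the next whole participant.

n = 12 per group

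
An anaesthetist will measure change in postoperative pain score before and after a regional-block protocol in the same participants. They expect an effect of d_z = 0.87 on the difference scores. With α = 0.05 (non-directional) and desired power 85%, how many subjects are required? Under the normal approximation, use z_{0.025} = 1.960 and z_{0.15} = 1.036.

For a paired (one-sample on differences) test: n = ((z_{α/2} + z_β) / d)².
z_{α/2} + z_β = 1.960 + 1.036 = 2.996.
n = (2.996 / 0.87)² = 3.444² = 11.86.
Round up.

n = 12 pairs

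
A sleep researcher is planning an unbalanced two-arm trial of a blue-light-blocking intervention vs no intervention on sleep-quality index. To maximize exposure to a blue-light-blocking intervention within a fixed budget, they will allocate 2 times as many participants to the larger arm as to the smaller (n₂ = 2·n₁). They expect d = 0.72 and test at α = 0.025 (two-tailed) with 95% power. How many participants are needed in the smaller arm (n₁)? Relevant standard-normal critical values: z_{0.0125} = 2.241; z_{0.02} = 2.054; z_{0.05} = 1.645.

n₁ = 44

With allocation ratio k = n₂/n₁ = 2, Var(x̄₁−x̄₂) = σ²(1/n₁ + 1/(k·n₁)) = σ²·(k+1)/(k·n₁).
So n₁ = (1 + 1/k)·((z_{α/2} + z_β)/d)² = 1.500 × (3.886/0.72)².
n₁ = 1.500 × 29.13 = 43.7.
Round up: n₁ = 44, giving n₂ = 2 × 44 = 88.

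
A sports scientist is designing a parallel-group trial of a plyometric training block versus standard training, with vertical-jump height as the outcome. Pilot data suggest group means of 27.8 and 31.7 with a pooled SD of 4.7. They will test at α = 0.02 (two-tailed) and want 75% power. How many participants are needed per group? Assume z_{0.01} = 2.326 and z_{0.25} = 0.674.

Cohen's d = |M₁ − M₂| / SD_pooled = |27.8 − 31.7| / 4.7 = 3.9 / 4.7 = 0.830.
For two independent groups with equal n: n = 2·((z_{α/2} + z_β) / d)².
z_{α/2} + z_β = 2.326 + 0.674 = 3.000.
n = 2 × (3.000 / 0.830)² = 2 × 3.614² = 2 × 13.06 = 26.1.
Round up to the next whole participant.

n = 27 per group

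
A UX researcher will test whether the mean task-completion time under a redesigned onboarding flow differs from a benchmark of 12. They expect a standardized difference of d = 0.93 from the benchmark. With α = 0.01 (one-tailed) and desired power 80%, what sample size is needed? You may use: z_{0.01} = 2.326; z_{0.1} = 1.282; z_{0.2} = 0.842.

For a one-sample test: n = ((z_{α} + z_β) / d)².
z_{α} + z_β = 2.326 + 0.842 = 3.168.
n = (3.168 / 0.93)² = 3.406² = 11.60.
Round up.

n = 12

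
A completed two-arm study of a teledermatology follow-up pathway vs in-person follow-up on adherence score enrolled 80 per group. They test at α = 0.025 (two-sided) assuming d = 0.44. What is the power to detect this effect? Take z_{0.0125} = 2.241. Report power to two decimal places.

For two equal groups, power = Φ(d·√(n/2) − z_{α/2}).
d·√(n/2) = 0.44 × √(80/2) = 0.44 × 6.325 = 2.783.
z_β = 2.783 − 2.241 = 0.542.
Power = Φ(0.542) = 0.706.

power ≈ 0.71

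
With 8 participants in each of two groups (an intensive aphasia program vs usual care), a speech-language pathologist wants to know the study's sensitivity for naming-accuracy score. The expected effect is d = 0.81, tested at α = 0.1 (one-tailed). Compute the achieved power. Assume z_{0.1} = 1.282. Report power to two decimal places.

power ≈ 0.63

For two equal groups, power = Φ(d·√(n/2) − z_{α}).
d·√(n/2) = 0.81 × √(8/2) = 0.81 × 2.000 = 1.620.
z_β = 1.620 − 1.282 = 0.338.
Power = Φ(0.338) = 0.632.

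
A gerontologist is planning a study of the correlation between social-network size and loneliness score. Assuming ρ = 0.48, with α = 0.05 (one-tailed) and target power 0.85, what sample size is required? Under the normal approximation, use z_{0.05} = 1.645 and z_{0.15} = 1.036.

Fisher's z: C = ½·ln((1+r)/(1−r)) = ½·ln(2.8462) = 0.5230.
n = ((z_{α} + z_β)/C)² + 3.
(1.645 + 1.036) / 0.5230 = 2.681 / 0.5230 = 5.126.
n = 5.126² + 3 = 26.28 + 3 = 29.3.
Round up.

n = 30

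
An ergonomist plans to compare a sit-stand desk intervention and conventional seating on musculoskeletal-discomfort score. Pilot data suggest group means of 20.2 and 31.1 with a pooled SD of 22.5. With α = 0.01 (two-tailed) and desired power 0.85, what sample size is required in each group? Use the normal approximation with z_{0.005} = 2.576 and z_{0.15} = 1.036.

Cohen's d = |M₁ − M₂| / SD_pooled = |20.2 − 31.1| / 22.5 = 10.9 / 22.5 = 0.484.
For two independent groups with equal n: n = 2·((z_{α/2} + z_β) / d)².
z_{α/2} + z_β = 2.576 + 1.036 = 3.612.
n = 2 × (3.612 / 0.484)² = 2 × 7.463² = 2 × 55.69 = 111.4.
Round up to the next whole participant.

n = 112 per group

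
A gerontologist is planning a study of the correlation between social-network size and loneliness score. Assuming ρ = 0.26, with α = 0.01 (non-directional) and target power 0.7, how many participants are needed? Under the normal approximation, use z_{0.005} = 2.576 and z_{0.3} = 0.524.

n = 139

Fisher's z: C = ½·ln((1+r)/(1−r)) = ½·ln(1.7027) = 0.2661.
n = ((z_{α/2} + z_β)/C)² + 3.
(2.576 + 0.524) / 0.2661 = 3.100 / 0.2661 = 11.650.
n = 11.650² + 3 = 135.72 + 3 = 138.7.
Round up.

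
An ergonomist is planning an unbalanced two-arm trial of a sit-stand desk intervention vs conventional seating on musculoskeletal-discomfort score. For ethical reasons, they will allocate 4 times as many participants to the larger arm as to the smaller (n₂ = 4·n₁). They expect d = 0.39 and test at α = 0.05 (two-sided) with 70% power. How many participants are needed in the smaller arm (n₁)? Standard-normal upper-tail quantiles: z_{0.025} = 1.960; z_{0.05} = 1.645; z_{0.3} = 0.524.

n₁ = 51

With allocation ratio k = n₂/n₁ = 4, Var(x̄₁−x̄₂) = σ²(1/n₁ + 1/(k·n₁)) = σ²·(k+1)/(k·n₁).
So n₁ = (1 + 1/k)·((z_{α/2} + z_β)/d)² = 1.250 × (2.484/0.39)².
n₁ = 1.250 × 40.57 = 50.7.
Round up: n₁ = 51, giving n₂ = 4 × 51 = 204.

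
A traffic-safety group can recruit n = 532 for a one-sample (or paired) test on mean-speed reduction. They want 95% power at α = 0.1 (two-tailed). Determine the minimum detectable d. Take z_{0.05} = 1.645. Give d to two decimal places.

For a single sample (or paired design) of n = 532: d_min = (z_{α/2} + z_β)/√n.
z-sum = 1.645 + 1.645 = 3.290.
d_min = 3.290 / √532 = 3.290 / 23.065 = 0.143.

d_min ≈ 0.14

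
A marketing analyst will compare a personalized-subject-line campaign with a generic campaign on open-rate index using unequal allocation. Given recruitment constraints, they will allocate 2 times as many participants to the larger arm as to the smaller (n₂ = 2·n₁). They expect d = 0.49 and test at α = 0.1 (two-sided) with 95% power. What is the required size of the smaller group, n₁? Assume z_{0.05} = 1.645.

With allocation ratio k = n₂/n₁ = 2, Var(x̄₁−x̄₂) = σ²(1/n₁ + 1/(k·n₁)) = σ²·(k+1)/(k·n₁).
So n₁ = (1 + 1/k)·((z_{α/2} + z_β)/d)² = 1.500 × (3.290/0.49)².
n₁ = 1.500 × 45.08 = 67.6.
Round up: n₁ = 68, giving n₂ = 2 × 68 = 136.

n₁ = 68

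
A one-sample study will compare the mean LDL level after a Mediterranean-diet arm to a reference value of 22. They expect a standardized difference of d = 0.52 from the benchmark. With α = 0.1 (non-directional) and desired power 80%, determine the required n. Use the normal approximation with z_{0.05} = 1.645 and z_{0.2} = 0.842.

n = 23

For a one-sample test: n = ((z_{α/2} + z_β) / d)².
z_{α/2} + z_β = 1.645 + 0.842 = 2.487.
n = (2.487 / 0.52)² = 4.783² = 22.87.
Round up.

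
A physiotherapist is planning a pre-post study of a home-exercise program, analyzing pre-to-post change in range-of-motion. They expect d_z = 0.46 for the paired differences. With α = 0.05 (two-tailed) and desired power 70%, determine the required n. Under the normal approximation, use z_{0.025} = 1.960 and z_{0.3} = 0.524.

For a paired (one-sample on differences) test: n = ((z_{α/2} + z_β) / d)².
z_{α/2} + z_β = 1.960 + 0.524 = 2.484.
n = (2.484 / 0.46)² = 5.400² = 29.16.
Round up.

n = 30 pairs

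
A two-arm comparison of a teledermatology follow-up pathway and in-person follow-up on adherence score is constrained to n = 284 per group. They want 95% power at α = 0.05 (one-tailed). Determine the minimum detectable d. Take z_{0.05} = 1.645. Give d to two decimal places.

For two independent groups of n = 284 each: d_min = (z_{α} + z_β)·√(2/n).
z-sum = 1.645 + 1.645 = 3.290.
d_min = 3.290 × √(2/284) = 3.290 × 0.0839 = 0.276.

d_min ≈ 0.28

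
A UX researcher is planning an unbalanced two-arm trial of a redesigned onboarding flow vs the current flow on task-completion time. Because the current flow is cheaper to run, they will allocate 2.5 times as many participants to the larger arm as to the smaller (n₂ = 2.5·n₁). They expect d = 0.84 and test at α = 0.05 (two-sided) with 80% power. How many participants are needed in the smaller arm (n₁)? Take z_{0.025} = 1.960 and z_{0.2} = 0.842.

With allocation ratio k = n₂/n₁ = 2.5, Var(x̄₁−x̄₂) = σ²(1/n₁ + 1/(k·n₁)) = σ²·(k+1)/(k·n₁).
So n₁ = (1 + 1/k)·((z_{α/2} + z_β)/d)² = 1.400 × (2.802/0.84)².
n₁ = 1.400 × 11.13 = 15.6.
Round up: n₁ = 16, giving n₂ = 2.5 × 16 = 40.

n₁ = 16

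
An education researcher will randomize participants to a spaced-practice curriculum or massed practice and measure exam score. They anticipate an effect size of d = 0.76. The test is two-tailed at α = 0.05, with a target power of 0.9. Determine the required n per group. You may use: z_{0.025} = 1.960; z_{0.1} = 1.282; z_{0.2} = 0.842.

For two independent groups with equal n: n = 2·((z_{α/2} + z_β) / d)².
z_{α/2} + z_β = 1.960 + 1.282 = 3.242.
n = 2 × (3.242 / 0.76)² = 2 × 4.266² = 2 × 18.20 = 36.4.
Round up to the next whole participant.

n = 37 per group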